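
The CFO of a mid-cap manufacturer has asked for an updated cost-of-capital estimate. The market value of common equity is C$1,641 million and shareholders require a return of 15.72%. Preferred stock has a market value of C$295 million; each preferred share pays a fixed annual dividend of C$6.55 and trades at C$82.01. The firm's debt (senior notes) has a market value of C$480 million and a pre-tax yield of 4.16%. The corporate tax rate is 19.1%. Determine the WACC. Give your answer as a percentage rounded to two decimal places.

12.32%

Cost of preferred: Rp = 6.55 / 82.01 = 7.9868%.
Total capital V = 1641 + 295 + 480 = 2416.
Equity: weight = 1641/2416 = 0.6792; cost = 15.72%.
Preferred: weight = 295/2416 = 0.1221; cost = 7.9868%.
Senior notes: weight = 480/2416 = 0.1987; after-tax cost = 4.16% × (1 − 19.1%) = 3.3654%.
WACC = 0.6792 × 15.7200% + 0.1221 × 7.9868% + 0.1987 × 3.3654% = 12.3212%.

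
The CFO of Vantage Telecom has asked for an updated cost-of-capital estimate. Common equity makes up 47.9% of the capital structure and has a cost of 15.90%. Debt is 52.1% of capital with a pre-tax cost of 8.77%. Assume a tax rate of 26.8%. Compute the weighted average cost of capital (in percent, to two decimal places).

10.96%

After-tax cost of debt = 8.77% × (1 − 26.8%) = 6.4196%.
WACC = 0.479 × 15.9000% + 0.521 × 6.4196% = 10.9607%.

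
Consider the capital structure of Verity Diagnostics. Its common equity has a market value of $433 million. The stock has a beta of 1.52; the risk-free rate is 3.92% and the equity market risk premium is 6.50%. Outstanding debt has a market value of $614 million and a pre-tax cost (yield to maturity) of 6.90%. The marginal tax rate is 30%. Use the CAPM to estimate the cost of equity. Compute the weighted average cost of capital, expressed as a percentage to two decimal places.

8.54%

Cost of equity via CAPM: Re = 3.92% + 1.52 × 6.5% = 13.8000%.
Total capital V = 433 + 614 = 1047.
Equity: weight = 433/1047 = 0.4136; cost = 13.8%.
Debt: weight = 614/1047 = 0.5864; after-tax cost = 6.9% × (1 − 30%) = 4.8300%.
WACC = 0.4136 × 13.8000% + 0.5864 × 4.8300% = 8.5397%.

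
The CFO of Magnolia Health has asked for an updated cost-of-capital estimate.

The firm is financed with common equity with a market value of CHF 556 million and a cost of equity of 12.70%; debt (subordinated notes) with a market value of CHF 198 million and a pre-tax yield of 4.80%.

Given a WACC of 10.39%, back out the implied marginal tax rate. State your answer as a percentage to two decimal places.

18.68%

Total capital V = 556 + 198 = 754.
Equity weight = 556/754 = 0.7374.
Subordinated notes weight = 198/754 = 0.2626.
Equity contribution = 0.7374 × 12.7% = 9.3650%.
Debt contribution must be 10.39% − 9.3650% = 1.0250%.
0.2626 × 4.8% × (1 − T) = 1.0250%  ⇒  (1 − T) = 0.8132.
T = 18.6806%.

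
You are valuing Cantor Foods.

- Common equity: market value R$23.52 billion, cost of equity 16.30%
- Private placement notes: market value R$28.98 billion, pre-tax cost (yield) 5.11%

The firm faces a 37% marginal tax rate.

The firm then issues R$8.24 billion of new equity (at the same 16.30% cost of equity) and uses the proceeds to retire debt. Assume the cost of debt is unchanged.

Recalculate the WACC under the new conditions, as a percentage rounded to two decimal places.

After the change:
Total capital V = 31.76 + 20.74 = 52.5.
Equity: weight = 31.76/52.5 = 0.6050; cost = 16.3%.
Private placement notes: weight = 20.74/52.5 = 0.3950; after-tax cost = 5.11% × (1 − 37%) = 3.2193%.
WACC = 0.6050 × 16.3000% + 0.3950 × 3.2193% = 11.1325%.

11.13%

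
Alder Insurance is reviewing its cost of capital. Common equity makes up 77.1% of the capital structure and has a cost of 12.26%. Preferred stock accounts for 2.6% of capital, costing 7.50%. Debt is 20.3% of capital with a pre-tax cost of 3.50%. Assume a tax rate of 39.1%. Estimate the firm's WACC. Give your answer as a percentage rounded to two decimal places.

10.08%

After-tax cost of debt = 3.5% × (1 − 39.1%) = 2.1315%.
WACC = 0.771 × 12.2600% + 0.026 × 7.5000% + 0.203 × 2.1315% = 10.0802%.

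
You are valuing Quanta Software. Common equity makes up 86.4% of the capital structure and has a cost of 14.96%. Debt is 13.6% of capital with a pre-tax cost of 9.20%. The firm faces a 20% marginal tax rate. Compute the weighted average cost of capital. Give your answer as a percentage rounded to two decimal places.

13.93%

After-tax cost of debt = 9.2% × (1 − 20%) = 7.3600%.
WACC = 0.864 × 14.9600% + 0.136 × 7.3600% = 13.9264%.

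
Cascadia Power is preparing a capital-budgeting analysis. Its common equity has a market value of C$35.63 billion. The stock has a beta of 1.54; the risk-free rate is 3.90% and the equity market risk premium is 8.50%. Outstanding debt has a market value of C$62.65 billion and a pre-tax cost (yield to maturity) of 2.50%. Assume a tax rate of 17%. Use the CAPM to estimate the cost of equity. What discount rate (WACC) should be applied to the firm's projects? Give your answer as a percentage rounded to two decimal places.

7.48%

Cost of equity via CAPM: Re = 3.9% + 1.54 × 8.5% = 16.9900%.
Total capital V = 35.63 + 62.65 = 98.28.
Equity: weight = 35.63/98.28 = 0.3625; cost = 16.99%.
Debt: weight = 62.65/98.28 = 0.6375; after-tax cost = 2.5% × (1 − 17%) = 2.0750%.
WACC = 0.3625 × 16.9900% + 0.6375 × 2.0750% = 7.4822%.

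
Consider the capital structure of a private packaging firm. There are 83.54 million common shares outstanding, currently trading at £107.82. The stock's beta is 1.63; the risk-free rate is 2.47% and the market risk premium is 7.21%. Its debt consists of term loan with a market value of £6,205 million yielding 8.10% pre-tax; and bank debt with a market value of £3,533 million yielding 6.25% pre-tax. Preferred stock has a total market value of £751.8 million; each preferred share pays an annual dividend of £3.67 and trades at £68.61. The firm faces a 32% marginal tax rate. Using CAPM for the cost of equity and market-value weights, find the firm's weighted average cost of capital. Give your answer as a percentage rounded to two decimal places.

Cost of equity via CAPM: Re = 2.47% + 1.63 × 7.21% = 14.2223%.
Cost of preferred: Rp = 3.67 / 68.61 = 5.3491%.
Market value of equity E = 107.82 × 83.54m = 9007.2828m.
Total capital V = 9007.2828 + 751.8 + 6205 + 3533 = 19497.0828.
Equity: weight = 9007.2828/19497.0828 = 0.4620; cost = 14.2223%.
Preferred: weight = 751.8/19497.0828 = 0.0386; cost = 5.3491%.
Term loan: weight = 6205/19497.0828 = 0.3183; after-tax cost = 8.1% × (1 − 32%) = 5.5080%.
Bank debt: weight = 3533/19497.0828 = 0.1812; after-tax cost = 6.25% × (1 − 32%) = 4.2500%.
WACC = 0.4620 × 14.2223% + 0.0386 × 5.3491% + 0.3183 × 5.5080% + 0.1812 × 4.2500% = 9.2998%.

9.30%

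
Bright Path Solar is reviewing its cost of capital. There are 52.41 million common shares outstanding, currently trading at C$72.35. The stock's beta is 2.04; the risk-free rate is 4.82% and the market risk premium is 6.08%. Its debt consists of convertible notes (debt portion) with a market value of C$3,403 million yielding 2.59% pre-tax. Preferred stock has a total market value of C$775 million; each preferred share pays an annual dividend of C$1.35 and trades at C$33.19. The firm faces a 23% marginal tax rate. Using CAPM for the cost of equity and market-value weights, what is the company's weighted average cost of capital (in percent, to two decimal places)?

9.44%

Cost of equity via CAPM: Re = 4.82% + 2.04 × 6.08% = 17.2232%.
Cost of preferred: Rp = 1.35 / 33.19 = 4.0675%.
Market value of equity E = 72.35 × 52.41m = 3791.8635m.
Total capital V = 3791.8635 + 775 + 3403 = 7969.8635.
Equity: weight = 3791.8635/7969.8635 = 0.4758; cost = 17.2232%.
Preferred: weight = 775/7969.8635 = 0.0972; cost = 4.0675%.
Convertible notes (debt portion): weight = 3403/7969.8635 = 0.4270; after-tax cost = 2.59% × (1 − 23%) = 1.9943%.
WACC = 0.4758 × 17.2232% + 0.0972 × 4.0675% + 0.4270 × 1.9943% = 9.4414%.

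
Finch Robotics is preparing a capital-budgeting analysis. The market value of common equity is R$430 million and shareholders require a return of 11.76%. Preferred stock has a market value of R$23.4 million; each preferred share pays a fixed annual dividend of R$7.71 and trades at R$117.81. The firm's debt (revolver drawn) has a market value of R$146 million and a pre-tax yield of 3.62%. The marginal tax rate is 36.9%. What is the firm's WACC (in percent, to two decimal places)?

Cost of preferred: Rp = 7.71 / 117.81 = 6.5444%.
Total capital V = 430 + 23.4 + 146 = 599.4.
Equity: weight = 430/599.4 = 0.7174; cost = 11.76%.
Preferred: weight = 23.4/599.4 = 0.0390; cost = 6.5444%.
Revolver drawn: weight = 146/599.4 = 0.2436; after-tax cost = 3.62% × (1 − 36.9%) = 2.2842%.
WACC = 0.7174 × 11.7600% + 0.0390 × 6.5444% + 0.2436 × 2.2842% = 9.2483%.

9.25%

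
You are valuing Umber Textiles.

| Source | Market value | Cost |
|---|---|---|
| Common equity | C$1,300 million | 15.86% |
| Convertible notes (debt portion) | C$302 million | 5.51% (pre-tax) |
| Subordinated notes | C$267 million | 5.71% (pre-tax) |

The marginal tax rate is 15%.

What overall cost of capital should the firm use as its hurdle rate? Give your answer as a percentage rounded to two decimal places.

Total capital V = 1300 + 302 + 267 = 1869.
Equity: weight = 1300/1869 = 0.6956; cost = 15.86%.
Convertible notes (debt portion): weight = 302/1869 = 0.1616; after-tax cost = 5.51% × (1 − 15%) = 4.6835%.
Subordinated notes: weight = 267/1869 = 0.1429; after-tax cost = 5.71% × (1 − 15%) = 4.8535%.
WACC = 0.6956 × 15.8600% + 0.1616 × 4.6835% + 0.1429 × 4.8535% = 12.4817%.

12.48%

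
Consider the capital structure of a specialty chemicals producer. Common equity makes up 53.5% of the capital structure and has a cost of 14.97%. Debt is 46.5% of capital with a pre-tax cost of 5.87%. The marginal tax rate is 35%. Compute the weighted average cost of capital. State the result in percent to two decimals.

9.78%

After-tax cost of debt = 5.87% × (1 − 35%) = 3.8155%.
WACC = 0.535 × 14.9700% + 0.465 × 3.8155% = 9.7832%.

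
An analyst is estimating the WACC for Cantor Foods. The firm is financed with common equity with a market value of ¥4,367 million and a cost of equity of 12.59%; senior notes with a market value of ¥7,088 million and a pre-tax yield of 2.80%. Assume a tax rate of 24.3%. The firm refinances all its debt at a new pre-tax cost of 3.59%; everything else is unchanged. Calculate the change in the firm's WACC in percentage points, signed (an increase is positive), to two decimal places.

+0.37 pp

Current WACC:
Total capital V = 4367 + 7088 = 11455.
Equity: weight = 4367/11455 = 0.3812; cost = 12.59%.
Senior notes: weight = 7088/11455 = 0.6188; after-tax cost = 2.8% × (1 − 24.3%) = 2.1196%.
WACC = 0.3812 × 12.5900% + 0.6188 × 2.1196% = 6.1112%.
After the change:
Total capital V = 4367 + 7088 = 11455.
Equity: weight = 4367/11455 = 0.3812; cost = 12.59%.
Senior notes: weight = 7088/11455 = 0.6188; after-tax cost = 3.59% × (1 − 24.3%) = 2.7176%.
WACC = 0.3812 × 12.5900% + 0.6188 × 2.7176% = 6.4813%.
Change in WACC = 6.4813% − 6.1112% = 0.3700 pp.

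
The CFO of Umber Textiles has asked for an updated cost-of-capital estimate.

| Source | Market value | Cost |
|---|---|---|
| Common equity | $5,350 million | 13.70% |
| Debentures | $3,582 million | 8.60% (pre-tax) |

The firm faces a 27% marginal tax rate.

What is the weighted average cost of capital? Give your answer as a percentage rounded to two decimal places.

Total capital V = 5350 + 3582 = 8932.
Equity: weight = 5350/8932 = 0.5990; cost = 13.7%.
Debentures: weight = 3582/8932 = 0.4010; after-tax cost = 8.6% × (1 − 27%) = 6.2780%.
WACC = 0.5990 × 13.7000% + 0.4010 × 6.2780% = 10.7236%.

10.72%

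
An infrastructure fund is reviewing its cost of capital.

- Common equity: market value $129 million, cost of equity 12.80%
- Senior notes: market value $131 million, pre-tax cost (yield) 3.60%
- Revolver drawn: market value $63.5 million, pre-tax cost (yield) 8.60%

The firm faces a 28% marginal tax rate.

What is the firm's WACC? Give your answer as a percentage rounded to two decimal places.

7.37%

Total capital V = 129 + 131 + 63.5 = 323.5.
Equity: weight = 129/323.5 = 0.3988; cost = 12.8%.
Senior notes: weight = 131/323.5 = 0.4049; after-tax cost = 3.6% × (1 − 28%) = 2.5920%.
Revolver drawn: weight = 63.5/323.5 = 0.1963; after-tax cost = 8.6% × (1 − 28%) = 6.1920%.
WACC = 0.3988 × 12.8000% + 0.4049 × 2.5920% + 0.1963 × 6.1920% = 7.3692%.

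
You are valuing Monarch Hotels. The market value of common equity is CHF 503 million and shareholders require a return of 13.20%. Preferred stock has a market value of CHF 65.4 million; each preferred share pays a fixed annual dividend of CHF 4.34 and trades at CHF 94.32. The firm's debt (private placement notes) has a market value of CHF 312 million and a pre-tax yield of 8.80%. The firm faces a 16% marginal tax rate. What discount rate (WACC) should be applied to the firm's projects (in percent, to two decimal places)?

10.50%

Cost of preferred: Rp = 4.34 / 94.32 = 4.6014%.
Total capital V = 503 + 65.4 + 312 = 880.4.
Equity: weight = 503/880.4 = 0.5713; cost = 13.2%.
Preferred: weight = 65.4/880.4 = 0.0743; cost = 4.6014%.
Private placement notes: weight = 312/880.4 = 0.3544; after-tax cost = 8.8% × (1 − 16%) = 7.3920%.
WACC = 0.5713 × 13.2000% + 0.0743 × 4.6014% + 0.3544 × 7.3920% = 10.5030%.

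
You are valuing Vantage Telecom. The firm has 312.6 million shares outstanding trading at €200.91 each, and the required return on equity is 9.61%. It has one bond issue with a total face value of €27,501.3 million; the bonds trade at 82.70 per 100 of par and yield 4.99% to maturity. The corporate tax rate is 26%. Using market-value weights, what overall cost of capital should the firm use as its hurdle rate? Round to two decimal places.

8.04%

Market value of equity E = 200.91 × 312.6m = 62804.466m. Market value of debt D = 27501.3m × 82.7/100 = 22743.5751m.
Total capital V = 62804.466 + 22743.5751 = 85548.0411.
Equity: weight = 62804.466/85548.0411 = 0.7341; cost = 9.61%.
Bonds outstanding: weight = 22743.5751/85548.0411 = 0.2659; after-tax cost = 4.99% × (1 − 26%) = 3.6926%.
WACC = 0.7341 × 9.6100% + 0.2659 × 3.6926% = 8.0368%.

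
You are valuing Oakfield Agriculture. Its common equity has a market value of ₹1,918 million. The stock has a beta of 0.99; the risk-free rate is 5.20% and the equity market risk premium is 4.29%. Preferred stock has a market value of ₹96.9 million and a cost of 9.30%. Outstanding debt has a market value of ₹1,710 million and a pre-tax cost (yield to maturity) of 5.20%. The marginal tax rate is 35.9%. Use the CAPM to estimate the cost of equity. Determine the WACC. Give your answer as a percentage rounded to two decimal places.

Cost of equity via CAPM: Re = 5.2% + 0.99 × 4.29% = 9.4471%.
Total capital V = 1918 + 96.9 + 1710 = 3724.9.
Equity: weight = 1918/3724.9 = 0.5149; cost = 9.4471%.
Preferred: weight = 96.9/3724.9 = 0.0260; cost = 9.3%.
Debt: weight = 1710/3724.9 = 0.4591; after-tax cost = 5.2% × (1 − 35.9%) = 3.3332%.
WACC = 0.5149 × 9.4471% + 0.0260 × 9.3000% + 0.4591 × 3.3332% = 6.6365%.

6.64%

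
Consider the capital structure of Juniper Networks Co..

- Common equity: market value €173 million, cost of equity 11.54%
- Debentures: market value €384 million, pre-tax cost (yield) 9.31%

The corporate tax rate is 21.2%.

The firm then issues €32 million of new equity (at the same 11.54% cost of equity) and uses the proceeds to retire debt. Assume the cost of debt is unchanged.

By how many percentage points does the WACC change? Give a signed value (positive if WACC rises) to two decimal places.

Current WACC:
Total capital V = 173 + 384 = 557.
Equity: weight = 173/557 = 0.3106; cost = 11.54%.
Debentures: weight = 384/557 = 0.6894; after-tax cost = 9.31% × (1 − 21.2%) = 7.3363%.
WACC = 0.3106 × 11.5400% + 0.6894 × 7.3363% = 8.6419%.
After the change:
Total capital V = 205 + 352 = 557.
Equity: weight = 205/557 = 0.3680; cost = 11.54%.
Debentures: weight = 352/557 = 0.6320; after-tax cost = 9.31% × (1 − 21.2%) = 7.3363%.
WACC = 0.3680 × 11.5400% + 0.6320 × 7.3363% = 8.8834%.
Change in WACC = 8.8834% − 8.6419% = 0.2415 pp.

+0.24 pp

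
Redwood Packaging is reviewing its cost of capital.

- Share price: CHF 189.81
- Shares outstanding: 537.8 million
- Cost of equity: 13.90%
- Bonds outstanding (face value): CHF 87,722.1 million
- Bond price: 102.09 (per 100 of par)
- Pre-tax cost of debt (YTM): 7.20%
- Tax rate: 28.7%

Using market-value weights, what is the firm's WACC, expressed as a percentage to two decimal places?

Market value of equity E = 189.81 × 537.8m = 102079.818m. Market value of debt D = 87722.1m × 102.09/100 = 89555.49189m.
Total capital V = 102079.818 + 89555.49189 = 191635.30989.
Equity: weight = 102079.818/191635.30989 = 0.5327; cost = 13.9%.
Bonds outstanding: weight = 89555.49189/191635.30989 = 0.4673; after-tax cost = 7.2% × (1 − 28.7%) = 5.1336%.
WACC = 0.5327 × 13.9000% + 0.4673 × 5.1336% = 9.8033%.

9.80%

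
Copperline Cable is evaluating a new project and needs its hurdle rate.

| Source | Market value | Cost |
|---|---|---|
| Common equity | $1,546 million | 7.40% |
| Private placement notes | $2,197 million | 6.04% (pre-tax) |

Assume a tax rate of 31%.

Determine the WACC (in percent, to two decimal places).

Total capital V = 1546 + 2197 = 3743.
Equity: weight = 1546/3743 = 0.4130; cost = 7.4%.
Private placement notes: weight = 2197/3743 = 0.5870; after-tax cost = 6.04% × (1 − 31%) = 4.1676%.
WACC = 0.4130 × 7.4000% + 0.5870 × 4.1676% = 5.5027%.

5.50%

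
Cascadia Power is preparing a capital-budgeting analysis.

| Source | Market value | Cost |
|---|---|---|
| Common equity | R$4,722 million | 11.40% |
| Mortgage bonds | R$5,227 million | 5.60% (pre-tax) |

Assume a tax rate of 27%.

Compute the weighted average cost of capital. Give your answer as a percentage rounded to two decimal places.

Total capital V = 4722 + 5227 = 9949.
Equity: weight = 4722/9949 = 0.4746; cost = 11.4%.
Mortgage bonds: weight = 5227/9949 = 0.5254; after-tax cost = 5.6% × (1 − 27%) = 4.0880%.
WACC = 0.4746 × 11.4000% + 0.5254 × 4.0880% = 7.5584%.

7.56%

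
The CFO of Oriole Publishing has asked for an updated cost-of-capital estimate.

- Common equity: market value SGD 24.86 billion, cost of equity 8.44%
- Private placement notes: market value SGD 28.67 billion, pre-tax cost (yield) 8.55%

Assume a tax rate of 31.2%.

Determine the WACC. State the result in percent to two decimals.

Total capital V = 24.86 + 28.67 = 53.53.
Equity: weight = 24.86/53.53 = 0.4644; cost = 8.44%.
Private placement notes: weight = 28.67/53.53 = 0.5356; after-tax cost = 8.55% × (1 − 31.2%) = 5.8824%.
WACC = 0.4644 × 8.4400% + 0.5356 × 5.8824% = 7.0702%.

7.07%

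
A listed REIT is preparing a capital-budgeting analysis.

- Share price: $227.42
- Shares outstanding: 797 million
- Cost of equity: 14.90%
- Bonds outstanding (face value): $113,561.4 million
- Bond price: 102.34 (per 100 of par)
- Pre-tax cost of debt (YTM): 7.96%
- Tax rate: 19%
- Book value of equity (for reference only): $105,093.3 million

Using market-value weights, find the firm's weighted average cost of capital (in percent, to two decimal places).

Market value of equity E = 227.42 × 797m = 181253.74m. Market value of debt D = 113561.4m × 102.34/100 = 116218.73676m.
Total capital V = 181253.74 + 116218.73676 = 297472.47676.
Equity: weight = 181253.74/297472.47676 = 0.6093; cost = 14.9%.
Bonds outstanding: weight = 116218.73676/297472.47676 = 0.3907; after-tax cost = 7.96% × (1 − 19%) = 6.4476%.
WACC = 0.6093 × 14.9000% + 0.3907 × 6.4476% = 11.5978%.

11.60%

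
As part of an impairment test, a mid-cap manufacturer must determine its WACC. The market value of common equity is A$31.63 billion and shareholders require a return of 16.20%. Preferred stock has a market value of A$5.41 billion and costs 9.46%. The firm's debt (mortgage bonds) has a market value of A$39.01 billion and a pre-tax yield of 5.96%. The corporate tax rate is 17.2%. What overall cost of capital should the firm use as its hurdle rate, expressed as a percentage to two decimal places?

9.94%

Total capital V = 31.63 + 5.41 + 39.01 = 76.05.
Equity: weight = 31.63/76.05 = 0.4159; cost = 16.2%.
Preferred: weight = 5.41/76.05 = 0.0711; cost = 9.46%.
Mortgage bonds: weight = 39.01/76.05 = 0.5130; after-tax cost = 5.96% × (1 − 17.2%) = 4.9349%.
WACC = 0.4159 × 16.2000% + 0.0711 × 9.4600% + 0.5130 × 4.9349% = 9.9421%.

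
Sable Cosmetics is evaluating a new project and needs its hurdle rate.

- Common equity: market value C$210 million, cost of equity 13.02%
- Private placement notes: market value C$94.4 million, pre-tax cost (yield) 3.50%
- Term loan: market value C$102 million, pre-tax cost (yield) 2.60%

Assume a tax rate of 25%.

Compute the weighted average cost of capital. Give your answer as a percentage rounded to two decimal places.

Total capital V = 210 + 94.4 + 102 = 406.4.
Equity: weight = 210/406.4 = 0.5167; cost = 13.02%.
Private placement notes: weight = 94.4/406.4 = 0.2323; after-tax cost = 3.5% × (1 − 25%) = 2.6250%.
Term loan: weight = 102/406.4 = 0.2510; after-tax cost = 2.6% × (1 − 25%) = 1.9500%.
WACC = 0.5167 × 13.0200% + 0.2323 × 2.6250% + 0.2510 × 1.9500% = 7.8270%.

7.83%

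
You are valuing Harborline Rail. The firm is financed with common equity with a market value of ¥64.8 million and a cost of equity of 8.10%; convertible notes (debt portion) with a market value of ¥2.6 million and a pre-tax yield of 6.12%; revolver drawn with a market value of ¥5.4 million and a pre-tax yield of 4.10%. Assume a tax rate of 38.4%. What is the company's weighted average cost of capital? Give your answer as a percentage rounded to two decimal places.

7.53%

Total capital V = 64.8 + 2.6 + 5.4 = 72.8.
Equity: weight = 64.8/72.8 = 0.8901; cost = 8.1%.
Convertible notes (debt portion): weight = 2.6/72.8 = 0.0357; after-tax cost = 6.12% × (1 − 38.4%) = 3.7699%.
Revolver drawn: weight = 5.4/72.8 = 0.0742; after-tax cost = 4.1% × (1 − 38.4%) = 2.5256%.
WACC = 0.8901 × 8.1000% + 0.0357 × 3.7699% + 0.0742 × 2.5256% = 7.5319%.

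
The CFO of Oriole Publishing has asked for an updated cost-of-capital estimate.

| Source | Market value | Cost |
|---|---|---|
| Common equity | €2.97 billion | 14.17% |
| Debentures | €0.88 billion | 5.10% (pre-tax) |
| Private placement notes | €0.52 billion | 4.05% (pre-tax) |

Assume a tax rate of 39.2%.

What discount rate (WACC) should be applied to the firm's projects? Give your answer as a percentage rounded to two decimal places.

Total capital V = 2.97 + 0.88 + 0.52 = 4.37.
Equity: weight = 2.97/4.37 = 0.6796; cost = 14.17%.
Debentures: weight = 0.88/4.37 = 0.2014; after-tax cost = 5.1% × (1 − 39.2%) = 3.1008%.
Private placement notes: weight = 0.52/4.37 = 0.1190; after-tax cost = 4.05% × (1 − 39.2%) = 2.4624%.
WACC = 0.6796 × 14.1700% + 0.2014 × 3.1008% + 0.1190 × 2.4624% = 10.5478%.

10.55%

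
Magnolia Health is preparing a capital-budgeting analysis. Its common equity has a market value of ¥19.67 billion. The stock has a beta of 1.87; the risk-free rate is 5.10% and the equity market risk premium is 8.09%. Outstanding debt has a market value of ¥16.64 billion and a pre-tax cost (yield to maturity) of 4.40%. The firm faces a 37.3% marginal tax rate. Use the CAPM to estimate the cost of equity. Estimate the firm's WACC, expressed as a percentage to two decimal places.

Cost of equity via CAPM: Re = 5.1% + 1.87 × 8.09% = 20.2283%.
Total capital V = 19.67 + 16.64 = 36.31.
Equity: weight = 19.67/36.31 = 0.5417; cost = 20.2283%.
Debt: weight = 16.64/36.31 = 0.4583; after-tax cost = 4.4% × (1 − 37.3%) = 2.7588%.
WACC = 0.5417 × 20.2283% + 0.4583 × 2.7588% = 12.2224%.

12.22%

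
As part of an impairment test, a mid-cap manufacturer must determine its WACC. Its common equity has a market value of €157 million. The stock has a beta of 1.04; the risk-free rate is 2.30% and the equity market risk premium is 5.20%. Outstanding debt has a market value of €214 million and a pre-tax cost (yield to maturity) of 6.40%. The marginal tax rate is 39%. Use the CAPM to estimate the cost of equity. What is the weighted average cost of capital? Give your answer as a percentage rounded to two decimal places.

Cost of equity via CAPM: Re = 2.3% + 1.04 × 5.2% = 7.7080%.
Total capital V = 157 + 214 = 371.
Equity: weight = 157/371 = 0.4232; cost = 7.708%.
Debt: weight = 214/371 = 0.5768; after-tax cost = 6.4% × (1 − 39%) = 3.9040%.
WACC = 0.4232 × 7.7080% + 0.5768 × 3.9040% = 5.5138%.

5.51%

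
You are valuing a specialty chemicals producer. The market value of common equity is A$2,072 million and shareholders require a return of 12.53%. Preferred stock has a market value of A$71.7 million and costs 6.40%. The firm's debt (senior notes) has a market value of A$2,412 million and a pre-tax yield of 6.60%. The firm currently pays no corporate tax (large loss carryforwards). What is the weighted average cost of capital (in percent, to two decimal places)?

9.29%

Total capital V = 2072 + 71.7 + 2412 = 4555.7.
Equity: weight = 2072/4555.7 = 0.4548; cost = 12.53%.
Preferred: weight = 71.7/4555.7 = 0.0157; cost = 6.4%.
Senior notes: weight = 2412/4555.7 = 0.5294; after-tax cost = 6.6% × (1 − 0%) = 6.6000%.
WACC = 0.4548 × 12.5300% + 0.0157 × 6.4000% + 0.5294 × 6.6000% = 9.2939%.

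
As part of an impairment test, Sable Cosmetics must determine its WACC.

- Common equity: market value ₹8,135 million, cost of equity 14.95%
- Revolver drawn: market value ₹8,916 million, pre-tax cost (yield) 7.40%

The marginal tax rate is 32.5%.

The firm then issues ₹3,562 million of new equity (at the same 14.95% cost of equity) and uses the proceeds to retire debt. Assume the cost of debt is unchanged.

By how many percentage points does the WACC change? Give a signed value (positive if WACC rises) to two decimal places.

Current WACC:
Total capital V = 8135 + 8916 = 17051.
Equity: weight = 8135/17051 = 0.4771; cost = 14.95%.
Revolver drawn: weight = 8916/17051 = 0.5229; after-tax cost = 7.4% × (1 − 32.5%) = 4.9950%.
WACC = 0.4771 × 14.9500% + 0.5229 × 4.9950% = 9.7445%.
After the change:
Total capital V = 11697 + 5354 = 17051.
Equity: weight = 11697/17051 = 0.6860; cost = 14.95%.
Revolver drawn: weight = 5354/17051 = 0.3140; after-tax cost = 7.4% × (1 − 32.5%) = 4.9950%.
WACC = 0.6860 × 14.9500% + 0.3140 × 4.9950% = 11.8241%.
Change in WACC = 11.8241% − 9.7445% = 2.0796 pp.

+2.08 pp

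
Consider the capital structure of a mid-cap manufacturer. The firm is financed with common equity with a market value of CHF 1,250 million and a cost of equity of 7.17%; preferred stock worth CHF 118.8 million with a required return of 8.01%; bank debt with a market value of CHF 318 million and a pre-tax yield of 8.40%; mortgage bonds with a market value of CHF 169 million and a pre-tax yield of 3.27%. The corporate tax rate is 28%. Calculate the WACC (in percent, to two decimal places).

Total capital V = 1250 + 118.8 + 318 + 169 = 1855.8.
Equity: weight = 1250/1855.8 = 0.6736; cost = 7.17%.
Preferred: weight = 118.8/1855.8 = 0.0640; cost = 8.01%.
Bank debt: weight = 318/1855.8 = 0.1714; after-tax cost = 8.4% × (1 − 28%) = 6.0480%.
Mortgage bonds: weight = 169/1855.8 = 0.0911; after-tax cost = 3.27% × (1 − 28%) = 2.3544%.
WACC = 0.6736 × 7.1700% + 0.0640 × 8.0100% + 0.1714 × 6.0480% + 0.0911 × 2.3544% = 6.5930%.

6.59%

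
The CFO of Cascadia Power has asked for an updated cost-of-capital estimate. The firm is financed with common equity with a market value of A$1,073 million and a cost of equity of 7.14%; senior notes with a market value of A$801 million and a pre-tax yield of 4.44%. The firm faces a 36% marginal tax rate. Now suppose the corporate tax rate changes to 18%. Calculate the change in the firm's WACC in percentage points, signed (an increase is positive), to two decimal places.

Current WACC:
Total capital V = 1073 + 801 = 1874.
Equity: weight = 1073/1874 = 0.5726; cost = 7.14%.
Senior notes: weight = 801/1874 = 0.4274; after-tax cost = 4.44% × (1 − 36%) = 2.8416%.
WACC = 0.5726 × 7.1400% + 0.4274 × 2.8416% = 5.3027%.
After the change:
Total capital V = 1073 + 801 = 1874.
Equity: weight = 1073/1874 = 0.5726; cost = 7.14%.
Senior notes: weight = 801/1874 = 0.4274; after-tax cost = 4.44% × (1 − 18%) = 3.6408%.
WACC = 0.5726 × 7.1400% + 0.4274 × 3.6408% = 5.6443%.
Change in WACC = 5.6443% − 5.3027% = 0.3416 pp.

+0.34 pp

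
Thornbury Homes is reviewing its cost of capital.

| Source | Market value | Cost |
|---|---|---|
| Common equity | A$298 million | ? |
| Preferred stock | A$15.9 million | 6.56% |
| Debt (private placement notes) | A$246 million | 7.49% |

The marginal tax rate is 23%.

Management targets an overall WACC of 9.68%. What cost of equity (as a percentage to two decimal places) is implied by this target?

13.08%

Total capital V = 298 + 15.9 + 246 = 559.9.
Equity weight = 298/559.9 = 0.5322.
Preferred weight = 15.9/559.9 = 0.0284.
Private placement notes weight = 246/559.9 = 0.4394.
Debt contribution = 0.4394 × 7.49% × (1 − 23%) = 2.5339%.
Preferred contribution = 0.0284 × 6.56% = 0.1863%.
Required equity contribution = 9.68% − 2.7202% = 6.9598%.
Re = 6.9598% / 0.5322 = 13.0764%.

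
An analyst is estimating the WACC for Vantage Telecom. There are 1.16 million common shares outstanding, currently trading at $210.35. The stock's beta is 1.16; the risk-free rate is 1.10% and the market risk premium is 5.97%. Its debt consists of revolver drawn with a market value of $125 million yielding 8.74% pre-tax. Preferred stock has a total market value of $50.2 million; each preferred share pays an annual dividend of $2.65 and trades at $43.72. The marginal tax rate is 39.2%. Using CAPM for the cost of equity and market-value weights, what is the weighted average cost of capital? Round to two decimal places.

Cost of equity via CAPM: Re = 1.1% + 1.16 × 5.97% = 8.0252%.
Cost of preferred: Rp = 2.65 / 43.72 = 6.0613%.
Market value of equity E = 210.35 × 1.16m = 244.006m.
Total capital V = 244.006 + 50.2 + 125 = 419.206.
Equity: weight = 244.006/419.206 = 0.5821; cost = 8.0252%.
Preferred: weight = 50.2/419.206 = 0.1198; cost = 6.0613%.
Revolver drawn: weight = 125/419.206 = 0.2982; after-tax cost = 8.74% × (1 − 39.2%) = 5.3139%.
WACC = 0.5821 × 8.0252% + 0.1198 × 6.0613% + 0.2982 × 5.3139% = 6.9816%.

6.98%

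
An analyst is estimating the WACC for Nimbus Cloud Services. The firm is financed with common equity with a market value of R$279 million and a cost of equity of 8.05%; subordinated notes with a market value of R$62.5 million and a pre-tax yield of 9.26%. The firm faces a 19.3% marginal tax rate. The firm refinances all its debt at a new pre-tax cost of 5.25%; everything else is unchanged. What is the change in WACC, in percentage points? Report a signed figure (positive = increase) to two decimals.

-0.59 pp

Current WACC:
Total capital V = 279 + 62.5 = 341.5.
Equity: weight = 279/341.5 = 0.8170; cost = 8.05%.
Subordinated notes: weight = 62.5/341.5 = 0.1830; after-tax cost = 9.26% × (1 − 19.3%) = 7.4728%.
WACC = 0.8170 × 8.0500% + 0.1830 × 7.4728% = 7.9444%.
After the change:
Total capital V = 279 + 62.5 = 341.5.
Equity: weight = 279/341.5 = 0.8170; cost = 8.05%.
Subordinated notes: weight = 62.5/341.5 = 0.1830; after-tax cost = 5.25% × (1 − 19.3%) = 4.2367%.
WACC = 0.8170 × 8.0500% + 0.1830 × 4.2367% = 7.3521%.
Change in WACC = 7.3521% − 7.9444% = -0.5923 pp.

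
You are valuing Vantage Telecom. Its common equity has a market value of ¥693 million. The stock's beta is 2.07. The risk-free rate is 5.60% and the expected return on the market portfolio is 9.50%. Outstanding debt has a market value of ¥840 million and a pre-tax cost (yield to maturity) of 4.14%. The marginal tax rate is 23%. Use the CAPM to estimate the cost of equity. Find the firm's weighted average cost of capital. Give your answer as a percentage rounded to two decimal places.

7.93%

Market risk premium = 9.5% − 5.6% = 3.9%.
Cost of equity via CAPM: Re = 5.6% + 2.07 × 3.9% = 13.6730%.
Total capital V = 693 + 840 = 1533.
Equity: weight = 693/1533 = 0.4521; cost = 13.673%.
Debt: weight = 840/1533 = 0.5479; after-tax cost = 4.14% × (1 − 23%) = 3.1878%.
WACC = 0.4521 × 13.6730% + 0.5479 × 3.1878% = 7.9277%.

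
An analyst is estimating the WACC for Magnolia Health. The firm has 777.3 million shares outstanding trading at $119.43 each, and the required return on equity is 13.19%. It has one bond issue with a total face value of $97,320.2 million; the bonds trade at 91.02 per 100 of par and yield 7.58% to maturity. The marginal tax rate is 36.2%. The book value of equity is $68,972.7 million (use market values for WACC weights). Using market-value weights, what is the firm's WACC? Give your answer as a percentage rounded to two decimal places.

Market value of equity E = 119.43 × 777.3m = 92832.939m. Market value of debt D = 97320.2m × 91.02/100 = 88580.84604m.
Total capital V = 92832.939 + 88580.84604 = 181413.78504.
Equity: weight = 92832.939/181413.78504 = 0.5117; cost = 13.19%.
Bonds outstanding: weight = 88580.84604/181413.78504 = 0.4883; after-tax cost = 7.58% × (1 − 36.2%) = 4.8360%.
WACC = 0.5117 × 13.1900% + 0.4883 × 4.8360% = 9.1109%.

9.11%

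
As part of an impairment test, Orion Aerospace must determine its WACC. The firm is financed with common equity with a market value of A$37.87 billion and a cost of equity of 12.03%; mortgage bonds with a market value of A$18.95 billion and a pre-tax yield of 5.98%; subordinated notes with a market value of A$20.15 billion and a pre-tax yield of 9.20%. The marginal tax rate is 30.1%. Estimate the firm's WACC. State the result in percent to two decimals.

8.63%

Total capital V = 37.87 + 18.95 + 20.15 = 76.97.
Equity: weight = 37.87/76.97 = 0.4920; cost = 12.03%.
Mortgage bonds: weight = 18.95/76.97 = 0.2462; after-tax cost = 5.98% × (1 − 30.1%) = 4.1800%.
Subordinated notes: weight = 20.15/76.97 = 0.2618; after-tax cost = 9.2% × (1 − 30.1%) = 6.4308%.
WACC = 0.4920 × 12.0300% + 0.2462 × 4.1800% + 0.2618 × 6.4308% = 8.6315%.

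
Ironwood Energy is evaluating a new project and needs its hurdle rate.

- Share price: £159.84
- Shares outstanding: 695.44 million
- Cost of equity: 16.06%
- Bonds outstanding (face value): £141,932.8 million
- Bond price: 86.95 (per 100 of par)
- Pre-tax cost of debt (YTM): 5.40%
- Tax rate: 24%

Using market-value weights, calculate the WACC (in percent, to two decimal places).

Market value of equity E = 159.84 × 695.44m = 111159.1296m. Market value of debt D = 141932.8m × 86.95/100 = 123410.5696m.
Total capital V = 111159.1296 + 123410.5696 = 234569.6992.
Equity: weight = 111159.1296/234569.6992 = 0.4739; cost = 16.06%.
Bonds outstanding: weight = 123410.5696/234569.6992 = 0.5261; after-tax cost = 5.4% × (1 − 24%) = 4.1040%.
WACC = 0.4739 × 16.0600% + 0.5261 × 4.1040% = 9.7698%.

9.77%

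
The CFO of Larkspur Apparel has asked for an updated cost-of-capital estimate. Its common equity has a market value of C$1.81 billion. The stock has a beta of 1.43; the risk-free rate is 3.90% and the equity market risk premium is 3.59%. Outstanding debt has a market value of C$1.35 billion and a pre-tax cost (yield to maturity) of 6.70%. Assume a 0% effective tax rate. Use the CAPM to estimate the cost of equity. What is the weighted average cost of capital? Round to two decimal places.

Cost of equity via CAPM: Re = 3.9% + 1.43 × 3.59% = 9.0337%.
Total capital V = 1.81 + 1.35 = 3.16.
Equity: weight = 1.81/3.16 = 0.5728; cost = 9.0337%.
Debt: weight = 1.35/3.16 = 0.4272; after-tax cost = 6.7% × (1 − 0%) = 6.7000%.
WACC = 0.5728 × 9.0337% + 0.4272 × 6.7000% = 8.0367%.

8.04%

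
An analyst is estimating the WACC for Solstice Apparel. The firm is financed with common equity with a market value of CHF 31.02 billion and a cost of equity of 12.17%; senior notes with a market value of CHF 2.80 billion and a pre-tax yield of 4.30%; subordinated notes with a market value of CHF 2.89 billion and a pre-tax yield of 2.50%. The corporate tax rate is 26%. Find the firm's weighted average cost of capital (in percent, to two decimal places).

Total capital V = 31.02 + 2.8 + 2.89 = 36.71.
Equity: weight = 31.02/36.71 = 0.8450; cost = 12.17%.
Senior notes: weight = 2.8/36.71 = 0.0763; after-tax cost = 4.3% × (1 − 26%) = 3.1820%.
Subordinated notes: weight = 2.89/36.71 = 0.0787; after-tax cost = 2.5% × (1 − 26%) = 1.8500%.
WACC = 0.8450 × 12.1700% + 0.0763 × 3.1820% + 0.0787 × 1.8500% = 10.6720%.

10.67%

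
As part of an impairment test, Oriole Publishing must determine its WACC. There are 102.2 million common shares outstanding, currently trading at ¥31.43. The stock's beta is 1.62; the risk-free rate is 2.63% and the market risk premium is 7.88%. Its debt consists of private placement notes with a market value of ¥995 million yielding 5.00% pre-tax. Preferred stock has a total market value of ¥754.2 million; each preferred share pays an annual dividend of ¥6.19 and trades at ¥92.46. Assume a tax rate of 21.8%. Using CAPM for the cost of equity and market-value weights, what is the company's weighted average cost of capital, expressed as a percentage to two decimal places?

Cost of equity via CAPM: Re = 2.63% + 1.62 × 7.88% = 15.3956%.
Cost of preferred: Rp = 6.19 / 92.46 = 6.6948%.
Market value of equity E = 31.43 × 102.2m = 3212.146m.
Total capital V = 3212.146 + 754.2 + 995 = 4961.346.
Equity: weight = 3212.146/4961.346 = 0.6474; cost = 15.3956%.
Preferred: weight = 754.2/4961.346 = 0.1520; cost = 6.6948%.
Private placement notes: weight = 995/4961.346 = 0.2006; after-tax cost = 5% × (1 − 21.8%) = 3.9100%.
WACC = 0.6474 × 15.3956% + 0.1520 × 6.6948% + 0.2006 × 3.9100% = 11.7695%.

11.77%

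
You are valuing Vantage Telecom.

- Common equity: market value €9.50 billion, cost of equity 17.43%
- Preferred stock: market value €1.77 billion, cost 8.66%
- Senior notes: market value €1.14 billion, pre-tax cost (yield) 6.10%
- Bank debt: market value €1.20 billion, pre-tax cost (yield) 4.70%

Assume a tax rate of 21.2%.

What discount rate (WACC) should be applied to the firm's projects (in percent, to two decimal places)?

14.02%

Total capital V = 9.5 + 1.77 + 1.14 + 1.2 = 13.61.
Equity: weight = 9.5/13.61 = 0.6980; cost = 17.43%.
Preferred: weight = 1.77/13.61 = 0.1301; cost = 8.66%.
Senior notes: weight = 1.14/13.61 = 0.0838; after-tax cost = 6.1% × (1 − 21.2%) = 4.8068%.
Bank debt: weight = 1.2/13.61 = 0.0882; after-tax cost = 4.7% × (1 − 21.2%) = 3.7036%.
WACC = 0.6980 × 17.4300% + 0.1301 × 8.6600% + 0.0838 × 4.8068% + 0.0882 × 3.7036% = 14.0218%.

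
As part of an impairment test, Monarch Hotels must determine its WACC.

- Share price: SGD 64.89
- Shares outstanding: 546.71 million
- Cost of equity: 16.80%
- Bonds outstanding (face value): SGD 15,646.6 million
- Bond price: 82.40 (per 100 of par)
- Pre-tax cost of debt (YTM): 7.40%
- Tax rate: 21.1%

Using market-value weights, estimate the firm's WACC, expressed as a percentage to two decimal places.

Market value of equity E = 64.89 × 546.71m = 35476.0119m. Market value of debt D = 15646.6m × 82.4/100 = 12892.7984m.
Total capital V = 35476.0119 + 12892.7984 = 48368.8103.
Equity: weight = 35476.0119/48368.8103 = 0.7334; cost = 16.8%.
Bonds outstanding: weight = 12892.7984/48368.8103 = 0.2666; after-tax cost = 7.4% × (1 − 21.1%) = 5.8386%.
WACC = 0.7334 × 16.8000% + 0.2666 × 5.8386% = 13.8782%.

13.88%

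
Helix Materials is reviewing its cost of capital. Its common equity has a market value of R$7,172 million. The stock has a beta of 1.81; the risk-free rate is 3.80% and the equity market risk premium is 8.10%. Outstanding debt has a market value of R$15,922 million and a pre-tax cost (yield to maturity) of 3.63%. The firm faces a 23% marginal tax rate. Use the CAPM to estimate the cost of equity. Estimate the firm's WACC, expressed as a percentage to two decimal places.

7.66%

Cost of equity via CAPM: Re = 3.8% + 1.81 × 8.1% = 18.4610%.
Total capital V = 7172 + 15922 = 23094.
Equity: weight = 7172/23094 = 0.3106; cost = 18.461%.
Debt: weight = 15922/23094 = 0.6894; after-tax cost = 3.63% × (1 − 23%) = 2.7951%.
WACC = 0.3106 × 18.4610% + 0.6894 × 2.7951% = 7.6603%.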